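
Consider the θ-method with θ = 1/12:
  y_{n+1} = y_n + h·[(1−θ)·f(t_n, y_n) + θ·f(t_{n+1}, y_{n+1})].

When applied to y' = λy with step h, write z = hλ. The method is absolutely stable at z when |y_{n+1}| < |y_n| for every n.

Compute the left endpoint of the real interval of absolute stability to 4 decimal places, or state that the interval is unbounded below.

z* = -2.4000.

Test eqn y'=λy, z=hλ:
  y_{n+1} = y_n + z·[11/12·y_n + 1/12·y_{n+1}] ⇒ (1 − 1/12z)y_{n+1} = (1 + 11/12z)y_n
  R(z) = (1 + 11/12z)/(1 − 1/12z).

Solve |R(x)|<1 on ℝ⁻.
x=-1.08: |R|=0.0092
R=−1: 1+11/12x = −1+1/12x ⇒ -5/6x=2 ⇒ x=2/(-5/6)=-2.4000
Confirm numerically:
  x=-2.210: |R|=0.86629 <1
  x=-1.354: |R|=0.21671 <1
  x=-1.110: |R|=0.01602 <1
  x=-2.908: |R|=1.34076 >1
  x=-2.652: |R|=1.17199 >1
So |R|<1 on (-2.4000, 0).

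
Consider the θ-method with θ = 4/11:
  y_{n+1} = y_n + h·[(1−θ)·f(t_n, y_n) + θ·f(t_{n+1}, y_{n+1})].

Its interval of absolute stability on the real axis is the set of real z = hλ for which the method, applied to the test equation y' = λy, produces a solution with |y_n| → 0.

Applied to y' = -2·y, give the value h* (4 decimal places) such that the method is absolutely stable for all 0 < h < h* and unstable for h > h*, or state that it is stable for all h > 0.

With y'=λy (z=hλ):
  y_{n+1} = y_n + z·[7/11·y_n + 4/11·y_{n+1}] ⇒ (1 − 4/11z)y_{n+1} = (1 + 7/11z)y_n
  ⇒ R(z) = (1 + 7/11z)/(1 − 4/11z).

Solve |R(x)|<1 on ℝ⁻.
x=-1.11: |R|=0.2092
R=−1: 1+7/11x = −1+4/11x ⇒ -3/11x=2 ⇒ x=2/(-3/11)=-7.3333
Confirm numerically:
  x=-7.179: |R|=0.98834 <1
  x=-6.169: |R|=0.90209 <1
  x=-4.806: |R|=0.74914 <1
  x=-7.827: |R|=1.03501 >1
  x=-7.730: |R|=1.02839 >1
  x=-7.528: |R|=1.01421 >1
Interval (-7.3333, 0).

(-7.3333,0); λ=-2 ⇒ h* = (22/3)/2 = 3.6667.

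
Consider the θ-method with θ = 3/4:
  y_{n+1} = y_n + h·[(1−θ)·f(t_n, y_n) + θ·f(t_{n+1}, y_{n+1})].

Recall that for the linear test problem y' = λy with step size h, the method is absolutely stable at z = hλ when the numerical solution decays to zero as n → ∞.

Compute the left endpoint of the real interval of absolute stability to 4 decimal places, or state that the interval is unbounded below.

unbounded; (−∞, 0).

On y'=λy, z=hλ:
  y_{n+1} = y_n + z·[1/4·y_n + 3/4·y_{n+1}] ⇒ (1 − 3/4z)y_{n+1} = (1 + 1/4z)y_n
  ⇒ R(z) = (1 + 1/4z)/(1 − 3/4z).

Boundary: |R(x)|=1, x<0.
x=-1.79: |R|=0.2359
x=-2: |R|=0.2000
x=-10: |R|=0.1765
x=-100: |R|=0.3158
θ=3/4≥1/2 ⇒ |1+1/4x|<|1−3/4x| ∀x<0 ⇒ interval (−∞,0).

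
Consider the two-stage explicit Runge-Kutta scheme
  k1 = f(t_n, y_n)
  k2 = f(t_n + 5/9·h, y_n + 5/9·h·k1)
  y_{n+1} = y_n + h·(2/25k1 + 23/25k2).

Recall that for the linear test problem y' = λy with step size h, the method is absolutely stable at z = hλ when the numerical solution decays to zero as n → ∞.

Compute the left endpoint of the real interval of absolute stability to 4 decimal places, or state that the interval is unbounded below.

z* = -1.9565.

With y'=λy (z=hλ):
  k1=λy_n ⇒ h·k1=z·y_n;  k2=λ(1+5/9z)y_n ⇒ h·k2=z(1+5/9z)y_n
  y_{n+1}/y_n = 1 + 2/25z + 23/25z(1+5/9z) = 1 + z + 23/45z²
  Hence R(z) = 1 + z + 23/45z².

Find x<0 with |R(x)|<1.
x=-1.05: |R|=0.5135
R=1: x+23/45x²=0 ⇒ x=−45/23=-1.9565; min R=1−1/(4·23/45)=0.5109>−1
Confirm numerically:
  x=-1.558: |R|=0.68265 <1
  x=-1.506: |R|=0.65322 <1
  x=-1.473: |R|=0.63597 <1
  x=-2.423: |R|=1.57770 >1
  x=-2.294: |R|=1.39569 >1
So |R|<1 on (-1.9565, 0).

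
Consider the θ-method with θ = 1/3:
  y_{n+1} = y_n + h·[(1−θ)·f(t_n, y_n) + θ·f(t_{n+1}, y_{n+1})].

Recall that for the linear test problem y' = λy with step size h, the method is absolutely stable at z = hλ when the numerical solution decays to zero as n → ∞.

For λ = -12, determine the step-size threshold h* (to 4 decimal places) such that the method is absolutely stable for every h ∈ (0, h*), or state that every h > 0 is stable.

Test eqn y'=λy, z=hλ:
  y_{n+1} = y_n + z·[2/3·y_n + 1/3·y_{n+1}] ⇒ (1 − 1/3z)y_{n+1} = (1 + 2/3z)y_n
  ⇒ R(z) = (1 + 2/3z)/(1 − 1/3z).

Need |R(x)|<1, x<0.
x=-0.56: |R|=0.5281
R=−1: 1+2/3x = −1+1/3x ⇒ -1/3x=2 ⇒ x=2/(-1/3)=-6.0000
Confirm numerically:
  x=-5.670: |R|=0.96194 <1
  x=-3.961: |R|=0.70708 <1
  x=-3.283: |R|=0.56756 <1
  x=-2.420: |R|=0.33948 <1
  x=-6.434: |R|=1.04600 >1
  x=-6.406: |R|=1.04316 >1
So |R|<1 on (-6.0000, 0).

(-6.0000,0); λ=-12 ⇒ h* = (6)/12 = 0.5000.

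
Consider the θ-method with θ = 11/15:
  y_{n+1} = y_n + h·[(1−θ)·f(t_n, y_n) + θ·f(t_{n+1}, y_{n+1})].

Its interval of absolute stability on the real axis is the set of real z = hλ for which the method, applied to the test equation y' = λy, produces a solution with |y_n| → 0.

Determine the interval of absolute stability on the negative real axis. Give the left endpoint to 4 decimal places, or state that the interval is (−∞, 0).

interval (−∞, 0).

On y'=λy, z=hλ:
  y_{n+1} = y_n + z·[4/15·y_n + 11/15·y_{n+1}] ⇒ (1 − 11/15z)y_{n+1} = (1 + 4/15z)y_n
  so R(z) = (1 + 4/15z)/(1 − 11/15z).

Need |R(x)|<1, x<0.
x=-1.62: |R|=0.2596
x=-2: |R|=0.1892
x=-10: |R|=0.2000
x=-100: |R|=0.3453
θ=11/15≥1/2 ⇒ |1+4/15x|<|1−11/15x| ∀x<0 ⇒ unbounded interval.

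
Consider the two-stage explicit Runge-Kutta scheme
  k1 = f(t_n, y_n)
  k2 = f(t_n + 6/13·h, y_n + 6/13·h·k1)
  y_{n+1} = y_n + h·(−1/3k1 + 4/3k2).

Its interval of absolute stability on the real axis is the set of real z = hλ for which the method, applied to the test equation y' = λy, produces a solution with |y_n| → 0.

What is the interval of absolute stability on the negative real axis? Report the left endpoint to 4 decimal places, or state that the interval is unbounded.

Test eqn y'=λy, z=hλ:
  k1=λy_n ⇒ h·k1=z·y_n;  k2=λ(1+6/13z)y_n ⇒ h·k2=z(1+6/13z)y_n
  y_{n+1}/y_n = 1 − 1/3z + 4/3z(1+6/13z) = 1 + z + 8/13z²
  Hence R(z) = 1 + z + 8/13z².

Find x<0 with |R(x)|<1.
x=-1.79: |R|=1.1818
R=1: x+8/13x²=0 ⇒ x=−13/8=-1.6250; min R=1−1/(4·8/13)=0.5938>−1
Confirm numerically:
  x=-1.471: |R|=0.86059 <1
  x=-1.114: |R|=0.64969 <1
  x=-1.030: |R|=0.62286 <1
  x=-2.082: |R|=1.58552 >1
  x=-1.803: |R|=1.19750 >1
So |R|<1 on (-1.6250, 0).

(-1.6250, 0).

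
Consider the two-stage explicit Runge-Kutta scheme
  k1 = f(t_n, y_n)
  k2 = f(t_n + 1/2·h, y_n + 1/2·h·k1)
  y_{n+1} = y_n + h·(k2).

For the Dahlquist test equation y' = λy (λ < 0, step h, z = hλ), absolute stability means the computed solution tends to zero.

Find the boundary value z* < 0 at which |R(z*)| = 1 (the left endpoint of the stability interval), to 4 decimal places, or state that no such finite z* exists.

left endpoint -2.0000.

With y'=λy (z=hλ):
  k1=λy_n ⇒ h·k1=z·y_n;  k2=λ(1+1/2z)y_n ⇒ h·k2=z(1+1/2z)y_n
  y_{n+1}/y_n = 1 + z(1+1/2z) = 1 + z + 1/2z²
  Hence R(z) = 1 + z + 1/2z².

Need |R(x)|<1, x<0.
x=-0.91: |R|=0.5041
R=1: x+1/2x²=0 ⇒ x=−2=-2.0000; min R=1−1/(4·1/2)=0.5000>−1
Confirm numerically:
  x=-1.582: |R|=0.66936 <1
  x=-1.235: |R|=0.52761 <1
  x=-1.039: |R|=0.50076 <1
  x=-0.831: |R|=0.51428 <1
  x=-2.359: |R|=1.42344 >1
  x=-2.076: |R|=1.07889 >1
Interval (-2.0000, 0).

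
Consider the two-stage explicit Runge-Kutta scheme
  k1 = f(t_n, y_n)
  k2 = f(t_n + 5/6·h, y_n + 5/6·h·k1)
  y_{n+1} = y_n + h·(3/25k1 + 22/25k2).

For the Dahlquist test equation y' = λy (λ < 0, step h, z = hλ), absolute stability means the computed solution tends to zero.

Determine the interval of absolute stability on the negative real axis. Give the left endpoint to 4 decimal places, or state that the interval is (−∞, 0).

Set f=λy, z=hλ:
  k1=λy_n ⇒ h·k1=z·y_n;  k2=λ(1+5/6z)y_n ⇒ h·k2=z(1+5/6z)y_n
  y_{n+1}/y_n = 1 + 3/25z + 22/25z(1+5/6z) = 1 + z + 11/15z²
  R(z) = 1 + z + 11/15z².

Find x<0 with |R(x)|<1.
x=-0.99: |R|=0.7287
R=1: x+11/15x²=0 ⇒ x=−15/11=-1.3636; min R=1−1/(4·11/15)=0.6591>−1
Confirm numerically:
  x=-0.993: |R|=0.73010 <1
  x=-0.991: |R|=0.72919 <1
  x=-0.834: |R|=0.67607 <1
  x=-1.661: |R|=1.36221 >1
  x=-1.575: |R|=1.24412 >1
  x=-1.479: |R|=1.12512 >1
So |R|<1 on (-1.3636, 0).

z∈(-1.3636,0).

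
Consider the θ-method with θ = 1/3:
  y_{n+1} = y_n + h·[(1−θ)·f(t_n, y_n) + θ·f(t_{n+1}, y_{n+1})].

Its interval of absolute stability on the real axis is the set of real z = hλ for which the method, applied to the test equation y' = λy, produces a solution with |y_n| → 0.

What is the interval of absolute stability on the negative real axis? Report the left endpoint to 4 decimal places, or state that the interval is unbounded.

Set f=λy, z=hλ:
  y_{n+1} = y_n + z·[2/3·y_n + 1/3·y_{n+1}] ⇒ (1 − 1/3z)y_{n+1} = (1 + 2/3z)y_n
  so R(z) = (1 + 2/3z)/(1 − 1/3z).

Find x<0 with |R(x)|<1.
x=-1.7: |R|=0.0851
R=−1: 1+2/3x = −1+1/3x ⇒ -1/3x=2 ⇒ x=2/(-1/3)=-6.0000
Confirm numerically:
  x=-5.721: |R|=0.96801 <1
  x=-5.008: |R|=0.87612 <1
  x=-2.714: |R|=0.42492 <1
  x=-2.674: |R|=0.41382 <1
  x=-6.490: |R|=1.05163 >1
  x=-6.434: |R|=1.04600 >1
  x=-6.380: |R|=1.04051 >1
Stable set (-6.0000, 0).

(-6.0000, 0).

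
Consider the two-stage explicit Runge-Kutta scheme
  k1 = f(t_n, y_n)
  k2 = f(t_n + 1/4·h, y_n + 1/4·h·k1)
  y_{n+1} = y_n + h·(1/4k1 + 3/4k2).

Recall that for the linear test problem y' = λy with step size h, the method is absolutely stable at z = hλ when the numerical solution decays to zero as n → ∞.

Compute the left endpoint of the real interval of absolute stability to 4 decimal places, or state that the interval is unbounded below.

Test eqn y'=λy, z=hλ:
  k1=λy_n ⇒ h·k1=z·y_n;  k2=λ(1+1/4z)y_n ⇒ h·k2=z(1+1/4z)y_n
  y_{n+1}/y_n = 1 + 1/4z + 3/4z(1+1/4z) = 1 + z + 3/16z²
  Hence R(z) = 1 + z + 3/16z².

Boundary: |R(x)|=1, x<0.
x=-0.92: |R|=0.2387
R=1: x+3/16x²=0 ⇒ x=−16/3=-5.3333; min R=1−1/(4·3/16)=-0.3333>−1
Confirm numerically:
  x=-4.301: |R|=0.16749 <1
  x=-2.400: |R|=0.32000 <1
  x=-2.208: |R|=0.29389 <1
  x=-5.675: |R|=1.36355 >1
  x=-5.645: |R|=1.32988 >1
Interval (-5.3333, 0).

left endpoint -5.3333.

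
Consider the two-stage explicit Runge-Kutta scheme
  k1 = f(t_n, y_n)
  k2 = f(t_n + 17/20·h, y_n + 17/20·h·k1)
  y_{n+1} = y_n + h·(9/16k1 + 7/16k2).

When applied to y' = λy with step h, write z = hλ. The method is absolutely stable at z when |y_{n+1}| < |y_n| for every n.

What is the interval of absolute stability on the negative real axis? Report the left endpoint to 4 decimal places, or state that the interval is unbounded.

(-2.6891, 0).

With y'=λy (z=hλ):
  k1=λy_n ⇒ h·k1=z·y_n;  k2=λ(1+17/20z)y_n ⇒ h·k2=z(1+17/20z)y_n
  y_{n+1}/y_n = 1 + 9/16z + 7/16z(1+17/20z) = 1 + z + 119/320z²
  so R(z) = 1 + z + 119/320z².

Solve |R(x)|<1 on ℝ⁻.
x=-1.8: |R|=0.4049
R=1: x+119/320x²=0 ⇒ x=−320/119=-2.6891; min R=1−1/(4·119/320)=0.3277>−1
Confirm numerically:
  x=-2.596: |R|=0.91015 <1
  x=-1.837: |R|=0.41792 <1
  x=-1.658: |R|=0.36427 <1
  x=-1.392: |R|=0.32857 <1
  x=-3.186: |R|=1.58875 >1
  x=-2.815: |R|=1.13182 >1
  x=-2.785: |R|=1.09935 >1
Stable set (-2.6891, 0).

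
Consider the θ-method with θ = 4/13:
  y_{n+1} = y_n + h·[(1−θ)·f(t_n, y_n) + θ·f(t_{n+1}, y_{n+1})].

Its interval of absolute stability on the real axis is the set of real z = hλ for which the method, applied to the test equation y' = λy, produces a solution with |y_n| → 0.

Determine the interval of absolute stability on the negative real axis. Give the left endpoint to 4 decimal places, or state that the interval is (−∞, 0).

(-5.2000, 0).

On y'=λy, z=hλ:
  y_{n+1} = y_n + z·[9/13·y_n + 4/13·y_{n+1}] ⇒ (1 − 4/13z)y_{n+1} = (1 + 9/13z)y_n
  R(z) = (1 + 9/13z)/(1 − 4/13z).

Find x<0 with |R(x)|<1.
x=-0.63: |R|=0.4723
R=−1: 1+9/13x = −1+4/13x ⇒ -5/13x=2 ⇒ x=2/(-5/13)=-5.2000
Confirm numerically:
  x=-4.803: |R|=0.93838 <1
  x=-2.734: |R|=0.48488 <1
  x=-2.462: |R|=0.40082 <1
  x=-5.784: |R|=1.08081 >1
  x=-5.753: |R|=1.07678 >1
Stable set (-5.2000, 0).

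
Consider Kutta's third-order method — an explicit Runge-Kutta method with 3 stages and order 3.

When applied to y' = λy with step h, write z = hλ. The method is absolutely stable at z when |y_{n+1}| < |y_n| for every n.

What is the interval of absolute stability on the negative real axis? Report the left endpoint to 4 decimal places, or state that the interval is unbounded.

Test eqn y'=λy, z=hλ:
  order 3, 3-stage ⇒ R(z)=1+z+z^2/2+z^3/6
  (e.g. R(-0.57)=0.56158, |R|=0.56158)

Find x<0 with |R(x)|<1.
x=-0.57: |R|=0.5616
|R(-2.57)|=1.0966 |R(-1.67)|=0.0518 |R(-1.41)|=0.1168
Bisect:
  x_lo=-3.1119 |R|=2.2926  x_hi=-0.2771 |R|=0.7578
  mid=-1.69450 |R|=0.06975 →hi
  mid=-2.40322 |R|=0.82878 →hi
  mid=-2.75758 |R|=1.45035 →lo
  mid=-2.58040 |R|=1.11476 →lo
  mid=-2.49181 |R|=0.96591 →hi
  mid=-2.53611 |R|=1.03883 →lo
  mid=-2.51396 |R|=1.00200 →lo
  mid=-2.50289 |R|=0.98386 →hi
  ...
  [-2.51275,-2.51258] ⇒ x*=-2.5127
Stable set (-2.5127, 0).

(-2.5127, 0).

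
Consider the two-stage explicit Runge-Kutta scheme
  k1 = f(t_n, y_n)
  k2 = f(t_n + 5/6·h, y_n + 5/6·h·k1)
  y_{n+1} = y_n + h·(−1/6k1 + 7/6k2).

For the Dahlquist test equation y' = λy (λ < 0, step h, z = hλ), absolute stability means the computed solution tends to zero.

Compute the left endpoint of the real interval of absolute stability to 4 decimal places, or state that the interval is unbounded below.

On y'=λy, z=hλ:
  k1=λy_n ⇒ h·k1=z·y_n;  k2=λ(1+5/6z)y_n ⇒ h·k2=z(1+5/6z)y_n
  y_{n+1}/y_n = 1 − 1/6z + 7/6z(1+5/6z) = 1 + z + 35/36z²
  Hence R(z) = 1 + z + 35/36z².

Boundary: |R(x)|=1, x<0.
x=-1.51: |R|=1.7068
R=1: x+35/36x²=0 ⇒ x=−36/35=-1.0286; min R=1−1/(4·35/36)=0.7429>−1
Confirm numerically:
  x=-0.826: |R|=0.83732 <1
  x=-0.779: |R|=0.81098 <1
  x=-0.707: |R|=0.77896 <1
  x=-0.491: |R|=0.74338 <1
  x=-1.556: |R|=1.79788 >1
  x=-1.419: |R|=1.53863 >1
So |R|<1 on (-1.0286, 0).

left endpoint -1.0286.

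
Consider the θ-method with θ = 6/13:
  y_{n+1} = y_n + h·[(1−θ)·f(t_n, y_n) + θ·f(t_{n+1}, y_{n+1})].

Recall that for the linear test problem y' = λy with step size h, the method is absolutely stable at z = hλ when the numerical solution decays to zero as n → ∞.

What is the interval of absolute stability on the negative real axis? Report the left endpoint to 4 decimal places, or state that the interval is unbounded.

z∈(-26.0000,0).

On y'=λy, z=hλ:
  y_{n+1} = y_n + z·[7/13·y_n + 6/13·y_{n+1}] ⇒ (1 − 6/13z)y_{n+1} = (1 + 7/13z)y_n
  so R(z) = (1 + 7/13z)/(1 − 6/13z).

Boundary: |R(x)|=1, x<0.
x=-1.64: |R|=0.0665
R=−1: 1+7/13x = −1+6/13x ⇒ -1/13x=2 ⇒ x=2/(-1/13)=-26.0000
Confirm numerically:
  x=-25.240: |R|=0.99538 <1
  x=-19.063: |R|=0.94554 <1
  x=-15.064: |R|=0.89422 <1
  x=-26.451: |R|=1.00263 >1
  x=-26.439: |R|=1.00256 >1
  x=-26.185: |R|=1.00109 >1
So |R|<1 on (-26.0000, 0).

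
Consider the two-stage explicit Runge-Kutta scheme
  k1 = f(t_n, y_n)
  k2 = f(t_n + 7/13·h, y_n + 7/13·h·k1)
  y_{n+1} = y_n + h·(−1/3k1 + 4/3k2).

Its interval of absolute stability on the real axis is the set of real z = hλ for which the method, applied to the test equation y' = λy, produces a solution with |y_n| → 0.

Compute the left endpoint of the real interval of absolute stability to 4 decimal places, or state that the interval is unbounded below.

Set f=λy, z=hλ:
  k1=λy_n ⇒ h·k1=z·y_n;  k2=λ(1+7/13z)y_n ⇒ h·k2=z(1+7/13z)y_n
  y_{n+1}/y_n = 1 − 1/3z + 4/3z(1+7/13z) = 1 + z + 28/39z²
  so R(z) = 1 + z + 28/39z².

Find x<0 with |R(x)|<1.
x=-0.64: |R|=0.6541
R=1: x+28/39x²=0 ⇒ x=−39/28=-1.3929; min R=1−1/(4·28/39)=0.6518>−1
Confirm numerically:
  x=-1.198: |R|=0.83240 <1
  x=-0.605: |R|=0.65779 <1
  x=-0.565: |R|=0.66419 <1
  x=-1.784: |R|=1.50098 >1
  x=-1.532: |R|=1.15304 >1
So |R|<1 on (-1.3929, 0).

z* = -1.3929.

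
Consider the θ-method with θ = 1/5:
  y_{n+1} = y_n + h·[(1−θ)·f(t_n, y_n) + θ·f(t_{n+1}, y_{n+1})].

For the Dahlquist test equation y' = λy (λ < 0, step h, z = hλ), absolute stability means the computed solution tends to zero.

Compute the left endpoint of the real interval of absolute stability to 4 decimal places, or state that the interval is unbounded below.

z* = -3.3333.

Test eqn y'=λy, z=hλ:
  y_{n+1} = y_n + z·[4/5·y_n + 1/5·y_{n+1}] ⇒ (1 − 1/5z)y_{n+1} = (1 + 4/5z)y_n
  Hence R(z) = (1 + 4/5z)/(1 − 1/5z).

Find x<0 with |R(x)|<1.
x=-0.82: |R|=0.2955
R=−1: 1+4/5x = −1+1/5x ⇒ -3/5x=2 ⇒ x=2/(-3/5)=-3.3333
Confirm numerically:
  x=-2.161: |R|=0.50887 <1
  x=-1.821: |R|=0.33485 <1
  x=-1.339: |R|=0.05616 <1
  x=-3.759: |R|=1.14579 >1
  x=-3.638: |R|=1.10581 >1
Interval (-3.3333, 0).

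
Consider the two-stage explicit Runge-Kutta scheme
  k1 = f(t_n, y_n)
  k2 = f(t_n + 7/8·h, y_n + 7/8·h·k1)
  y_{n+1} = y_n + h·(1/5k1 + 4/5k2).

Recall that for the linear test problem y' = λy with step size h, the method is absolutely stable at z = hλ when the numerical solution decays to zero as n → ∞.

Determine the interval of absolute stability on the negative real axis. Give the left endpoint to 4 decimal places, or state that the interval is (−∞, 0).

On y'=λy, z=hλ:
  k1=λy_n ⇒ h·k1=z·y_n;  k2=λ(1+7/8z)y_n ⇒ h·k2=z(1+7/8z)y_n
  y_{n+1}/y_n = 1 + 1/5z + 4/5z(1+7/8z) = 1 + z + 7/10z²
  R(z) = 1 + z + 7/10z².

Find x<0 with |R(x)|<1.
x=-1.18: |R|=0.7947
R=1: x+7/10x²=0 ⇒ x=−10/7=-1.4286; min R=1−1/(4·7/10)=0.6429>−1
Confirm numerically:
  x=-1.088: |R|=0.74062 <1
  x=-0.877: |R|=0.66139 <1
  x=-0.707: |R|=0.64289 <1
  x=-2.000: |R|=1.80000 >1
  x=-1.704: |R|=1.32853 >1
  x=-1.700: |R|=1.32300 >1
So |R|<1 on (-1.4286, 0).

z∈(-1.4286,0).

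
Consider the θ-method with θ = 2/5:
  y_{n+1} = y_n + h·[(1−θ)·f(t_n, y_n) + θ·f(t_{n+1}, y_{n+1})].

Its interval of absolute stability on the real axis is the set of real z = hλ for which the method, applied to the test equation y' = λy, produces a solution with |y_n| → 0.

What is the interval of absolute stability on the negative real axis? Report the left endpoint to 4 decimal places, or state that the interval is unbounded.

On y'=λy, z=hλ:
  y_{n+1} = y_n + z·[3/5·y_n + 2/5·y_{n+1}] ⇒ (1 − 2/5z)y_{n+1} = (1 + 3/5z)y_n
  ⇒ R(z) = (1 + 3/5z)/(1 − 2/5z).

Boundary: |R(x)|=1, x<0.
x=-0.66: |R|=0.4778
R=−1: 1+3/5x = −1+2/5x ⇒ -1/5x=2 ⇒ x=2/(-1/5)=-10.0000
Confirm numerically:
  x=-9.507: |R|=0.97947 <1
  x=-7.578: |R|=0.87984 <1
  x=-5.410: |R|=0.70986 <1
  x=-10.413: |R|=1.01599 >1
  x=-10.300: |R|=1.01172 >1
  x=-10.292: |R|=1.01141 >1
Stable set (-10.0000, 0).

(-10.0000, 0).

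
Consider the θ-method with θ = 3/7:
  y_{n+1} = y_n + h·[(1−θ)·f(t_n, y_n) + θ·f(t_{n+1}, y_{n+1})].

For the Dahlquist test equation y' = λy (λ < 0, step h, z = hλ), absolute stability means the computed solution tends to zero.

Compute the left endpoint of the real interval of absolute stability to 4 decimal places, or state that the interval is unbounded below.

z* = -14.0000.

Test eqn y'=λy, z=hλ:
  y_{n+1} = y_n + z·[4/7·y_n + 3/7·y_{n+1}] ⇒ (1 − 3/7z)y_{n+1} = (1 + 4/7z)y_n
  ⇒ R(z) = (1 + 4/7z)/(1 − 3/7z).

Need |R(x)|<1, x<0.
x=-1.6: |R|=0.0508
R=−1: 1+4/7x = −1+3/7x ⇒ -1/7x=2 ⇒ x=2/(-1/7)=-14.0000
Confirm numerically:
  x=-13.263: |R|=0.98425 <1
  x=-12.321: |R|=0.96181 <1
  x=-10.972: |R|=0.92414 <1
  x=-9.765: |R|=0.88332 <1
  x=-14.541: |R|=1.01069 >1
  x=-14.531: |R|=1.01050 >1
  x=-14.064: |R|=1.00130 >1
So |R|<1 on (-14.0000, 0).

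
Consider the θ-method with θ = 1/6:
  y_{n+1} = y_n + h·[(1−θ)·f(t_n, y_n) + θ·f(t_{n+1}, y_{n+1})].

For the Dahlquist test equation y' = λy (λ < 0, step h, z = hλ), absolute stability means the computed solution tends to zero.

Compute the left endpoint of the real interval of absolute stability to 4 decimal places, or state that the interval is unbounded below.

With y'=λy (z=hλ):
  y_{n+1} = y_n + z·[5/6·y_n + 1/6·y_{n+1}] ⇒ (1 − 1/6z)y_{n+1} = (1 + 5/6z)y_n
  R(z) = (1 + 5/6z)/(1 − 1/6z).

Find x<0 with |R(x)|<1.
x=-0.56: |R|=0.4878
R=−1: 1+5/6x = −1+1/6x ⇒ -2/3x=2 ⇒ x=2/(-2/3)=-3.0000
Confirm numerically:
  x=-2.442: |R|=0.73561 <1
  x=-1.914: |R|=0.45110 <1
  x=-1.719: |R|=0.33618 <1
  x=-1.306: |R|=0.07254 <1
  x=-3.537: |R|=1.22523 >1
  x=-3.513: |R|=1.21570 >1
  x=-3.091: |R|=1.04004 >1
Stable set (-3.0000, 0).

left endpoint -3.0000.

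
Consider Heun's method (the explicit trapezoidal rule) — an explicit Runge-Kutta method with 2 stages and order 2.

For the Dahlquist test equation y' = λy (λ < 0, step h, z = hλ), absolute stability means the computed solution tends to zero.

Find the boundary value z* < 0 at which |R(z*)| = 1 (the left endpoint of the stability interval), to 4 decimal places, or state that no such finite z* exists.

z* = -2.0000.

With y'=λy (z=hλ):
  order 2, 2-stage ⇒ R(z)=1+z+z^2/2
  (e.g. R(-1.05)=0.50125, |R|=0.50125)

Need |R(x)|<1, x<0.
x=-1.05: |R|=0.5012
|R(-2.12)|=1.1272 |R(-2.08)|=1.0832 |R(-1.81)|=0.8281
Bisect:
  x_lo=-2.3031 |R|=1.3491  x_hi=-0.3249 |R|=0.7278
  mid=-1.31404 |R|=0.54931 →hi
  mid=-1.80859 |R|=0.82691 →hi
  mid=-2.05586 |R|=1.05742 →lo
  mid=-1.93222 |R|=0.93452 →hi
  mid=-1.99404 |R|=0.99406 →hi
  mid=-2.02495 |R|=1.02526 →lo
  mid=-2.00950 |R|=1.00954 →lo
  mid=-2.00177 |R|=1.00177 →lo
  ...
  [-2.00008,-1.99996] ⇒ x*=-2.0000
Interval (-2.0000, 0).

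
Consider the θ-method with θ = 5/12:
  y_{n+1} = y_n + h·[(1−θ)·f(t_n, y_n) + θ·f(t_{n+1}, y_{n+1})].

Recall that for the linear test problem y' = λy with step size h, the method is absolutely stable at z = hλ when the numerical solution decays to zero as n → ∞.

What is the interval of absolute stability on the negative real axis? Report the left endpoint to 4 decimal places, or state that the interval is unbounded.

Test eqn y'=λy, z=hλ:
  y_{n+1} = y_n + z·[7/12·y_n + 5/12·y_{n+1}] ⇒ (1 − 5/12z)y_{n+1} = (1 + 7/12z)y_n
  R(z) = (1 + 7/12z)/(1 − 5/12z).

Find x<0 with |R(x)|<1.
x=-1.51: |R|=0.0731
R=−1: 1+7/12x = −1+5/12x ⇒ -1/6x=2 ⇒ x=2/(-1/6)=-12.0000
Confirm numerically:
  x=-11.275: |R|=0.97879 <1
  x=-8.741: |R|=0.88299 <1
  x=-7.867: |R|=0.83898 <1
  x=-7.675: |R|=0.82829 <1
  x=-12.472: |R|=1.01269 >1
  x=-12.401: |R|=1.01084 >1
  x=-12.123: |R|=1.00339 >1
Interval (-12.0000, 0).

z∈(-12.0000,0).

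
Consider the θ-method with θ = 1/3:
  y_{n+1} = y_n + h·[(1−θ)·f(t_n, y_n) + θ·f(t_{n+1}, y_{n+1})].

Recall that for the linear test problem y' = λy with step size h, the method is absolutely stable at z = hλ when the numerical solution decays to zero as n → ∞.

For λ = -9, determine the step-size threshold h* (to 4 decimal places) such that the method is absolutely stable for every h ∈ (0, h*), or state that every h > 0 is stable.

Test eqn y'=λy, z=hλ:
  y_{n+1} = y_n + z·[2/3·y_n + 1/3·y_{n+1}] ⇒ (1 − 1/3z)y_{n+1} = (1 + 2/3z)y_n
  R(z) = (1 + 2/3z)/(1 − 1/3z).

Solve |R(x)|<1 on ℝ⁻.
x=-1.16: |R|=0.1635
R=−1: 1+2/3x = −1+1/3x ⇒ -1/3x=2 ⇒ x=2/(-1/3)=-6.0000
Confirm numerically:
  x=-5.737: |R|=0.96990 <1
  x=-4.162: |R|=0.74337 <1
  x=-4.003: |R|=0.71484 <1
  x=-3.986: |R|=0.71171 <1
  x=-6.471: |R|=1.04973 >1
  x=-6.218: |R|=1.02365 >1
So |R|<1 on (-6.0000, 0).

(-6.0000,0); λ=-9 ⇒ h* = (6)/9 = 0.6667.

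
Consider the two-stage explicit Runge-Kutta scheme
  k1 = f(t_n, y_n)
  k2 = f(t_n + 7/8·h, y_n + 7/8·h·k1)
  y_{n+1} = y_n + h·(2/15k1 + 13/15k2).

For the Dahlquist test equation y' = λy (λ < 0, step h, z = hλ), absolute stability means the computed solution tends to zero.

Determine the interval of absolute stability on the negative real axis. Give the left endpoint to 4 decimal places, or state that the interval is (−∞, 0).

Test eqn y'=λy, z=hλ:
  k1=λy_n ⇒ h·k1=z·y_n;  k2=λ(1+7/8z)y_n ⇒ h·k2=z(1+7/8z)y_n
  y_{n+1}/y_n = 1 + 2/15z + 13/15z(1+7/8z) = 1 + z + 91/120z²
  ⇒ R(z) = 1 + z + 91/120z².

Need |R(x)|<1, x<0.
x=-0.57: |R|=0.6764
R=1: x+91/120x²=0 ⇒ x=−120/91=-1.3187; min R=1−1/(4·91/120)=0.6703>−1
Confirm numerically:
  x=-1.010: |R|=0.76358 <1
  x=-0.815: |R|=0.68870 <1
  x=-0.695: |R|=0.67129 <1
  x=-1.779: |R|=1.62100 >1
  x=-1.614: |R|=1.36146 >1
Stable set (-1.3187, 0).

z∈(-1.3187,0).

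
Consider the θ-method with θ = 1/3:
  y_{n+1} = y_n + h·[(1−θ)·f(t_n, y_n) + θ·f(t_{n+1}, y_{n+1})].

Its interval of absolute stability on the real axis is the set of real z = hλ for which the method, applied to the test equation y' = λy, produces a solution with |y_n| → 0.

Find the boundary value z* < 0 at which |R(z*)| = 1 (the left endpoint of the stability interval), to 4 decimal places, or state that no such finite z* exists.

On y'=λy, z=hλ:
  y_{n+1} = y_n + z·[2/3·y_n + 1/3·y_{n+1}] ⇒ (1 − 1/3z)y_{n+1} = (1 + 2/3z)y_n
  Hence R(z) = (1 + 2/3z)/(1 − 1/3z).

Need |R(x)|<1, x<0.
x=-0.6: |R|=0.5000
R=−1: 1+2/3x = −1+1/3x ⇒ -1/3x=2 ⇒ x=2/(-1/3)=-6.0000
Confirm numerically:
  x=-5.766: |R|=0.97331 <1
  x=-5.207: |R|=0.90338 <1
  x=-3.662: |R|=0.64905 <1
  x=-3.650: |R|=0.64662 <1
  x=-6.310: |R|=1.03330 >1
  x=-6.199: |R|=1.02163 >1
  x=-6.109: |R|=1.01197 >1
So |R|<1 on (-6.0000, 0).

left endpoint -6.0000.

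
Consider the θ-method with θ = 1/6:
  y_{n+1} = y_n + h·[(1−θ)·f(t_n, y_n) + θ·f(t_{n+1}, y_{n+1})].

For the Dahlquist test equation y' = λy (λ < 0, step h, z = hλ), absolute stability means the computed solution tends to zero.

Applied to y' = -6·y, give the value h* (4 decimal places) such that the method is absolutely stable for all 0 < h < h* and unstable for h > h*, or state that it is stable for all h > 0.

With y'=λy (z=hλ):
  y_{n+1} = y_n + z·[5/6·y_n + 1/6·y_{n+1}] ⇒ (1 − 1/6z)y_{n+1} = (1 + 5/6z)y_n
  ⇒ R(z) = (1 + 5/6z)/(1 − 1/6z).

Solve |R(x)|<1 on ℝ⁻.
x=-1.32: |R|=0.0820
R=−1: 1+5/6x = −1+1/6x ⇒ -2/3x=2 ⇒ x=2/(-2/3)=-3.0000
Confirm numerically:
  x=-2.962: |R|=0.98304 <1
  x=-2.303: |R|=0.66422 <1
  x=-1.973: |R|=0.48476 <1
  x=-3.532: |R|=1.22325 >1
  x=-3.526: |R|=1.22087 >1
  x=-3.266: |R|=1.11483 >1
So |R|<1 on (-3.0000, 0).

(-3.0000,0); λ=-6 ⇒ h* = (3)/6 = 0.5000.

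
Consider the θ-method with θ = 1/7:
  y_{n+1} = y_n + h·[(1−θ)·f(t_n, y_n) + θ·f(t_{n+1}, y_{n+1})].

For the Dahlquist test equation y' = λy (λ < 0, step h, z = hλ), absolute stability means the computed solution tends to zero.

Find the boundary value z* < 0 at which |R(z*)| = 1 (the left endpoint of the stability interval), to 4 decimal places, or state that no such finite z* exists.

On y'=λy, z=hλ:
  y_{n+1} = y_n + z·[6/7·y_n + 1/7·y_{n+1}] ⇒ (1 − 1/7z)y_{n+1} = (1 + 6/7z)y_n
  R(z) = (1 + 6/7z)/(1 − 1/7z).

Find x<0 with |R(x)|<1.
x=-1.57: |R|=0.2824
R=−1: 1+6/7x = −1+1/7x ⇒ -5/7x=2 ⇒ x=2/(-5/7)=-2.8000
Confirm numerically:
  x=-2.311: |R|=0.73741 <1
  x=-1.926: |R|=0.51042 <1
  x=-1.135: |R|=0.02336 <1
  x=-3.398: |R|=1.28756 >1
  x=-3.359: |R|=1.26981 >1
  x=-3.134: |R|=1.16479 >1
Interval (-2.8000, 0).

z* = -2.8000.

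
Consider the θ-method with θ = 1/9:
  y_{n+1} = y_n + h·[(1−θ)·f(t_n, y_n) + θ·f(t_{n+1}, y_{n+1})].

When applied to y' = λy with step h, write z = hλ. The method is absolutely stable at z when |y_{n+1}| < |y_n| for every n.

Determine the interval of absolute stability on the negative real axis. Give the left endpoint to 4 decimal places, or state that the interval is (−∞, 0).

Test eqn y'=λy, z=hλ:
  y_{n+1} = y_n + z·[8/9·y_n + 1/9·y_{n+1}] ⇒ (1 − 1/9z)y_{n+1} = (1 + 8/9z)y_n
  ⇒ R(z) = (1 + 8/9z)/(1 − 1/9z).

Boundary: |R(x)|=1, x<0.
x=-0.68: |R|=0.3678
R=−1: 1+8/9x = −1+1/9x ⇒ -7/9x=2 ⇒ x=2/(-7/9)=-2.5714
Confirm numerically:
  x=-1.889: |R|=0.56130 <1
  x=-1.585: |R|=0.34766 <1
  x=-1.488: |R|=0.27689 <1
  x=-1.213: |R|=0.06893 <1
  x=-2.788: |R|=1.12861 >1
  x=-2.730: |R|=1.09463 >1
Interval (-2.5714, 0).

(-2.5714, 0).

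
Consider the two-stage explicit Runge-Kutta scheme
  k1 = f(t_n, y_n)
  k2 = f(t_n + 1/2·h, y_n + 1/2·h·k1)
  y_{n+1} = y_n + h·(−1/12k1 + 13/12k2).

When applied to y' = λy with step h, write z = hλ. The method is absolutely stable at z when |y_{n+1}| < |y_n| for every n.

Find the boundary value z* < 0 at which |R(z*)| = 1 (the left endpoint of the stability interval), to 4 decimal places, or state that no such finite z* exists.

Test eqn y'=λy, z=hλ:
  k1=λy_n ⇒ h·k1=z·y_n;  k2=λ(1+1/2z)y_n ⇒ h·k2=z(1+1/2z)y_n
  y_{n+1}/y_n = 1 − 1/12z + 13/12z(1+1/2z) = 1 + z + 13/24z²
  so R(z) = 1 + z + 13/24z².

Need |R(x)|<1, x<0.
x=-1.56: |R|=0.7582
R=1: x+13/24x²=0 ⇒ x=−24/13=-1.8462; min R=1−1/(4·13/24)=0.5385>−1
Confirm numerically:
  x=-1.767: |R|=0.92424 <1
  x=-1.715: |R|=0.87816 <1
  x=-1.638: |R|=0.81532 <1
  x=-1.139: |R|=0.56372 <1
  x=-2.421: |R|=1.75384 >1
  x=-1.948: |R|=1.10746 >1
So |R|<1 on (-1.8462, 0).

z* = -1.8462.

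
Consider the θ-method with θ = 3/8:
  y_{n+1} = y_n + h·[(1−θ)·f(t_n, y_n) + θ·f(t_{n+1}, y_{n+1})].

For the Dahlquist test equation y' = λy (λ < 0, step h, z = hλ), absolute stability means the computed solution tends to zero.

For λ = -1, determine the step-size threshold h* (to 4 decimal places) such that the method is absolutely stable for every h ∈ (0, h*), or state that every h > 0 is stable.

(-8.0000,0); λ=-1 ⇒ h* = (8)/1 = 8.0000.

With y'=λy (z=hλ):
  y_{n+1} = y_n + z·[5/8·y_n + 3/8·y_{n+1}] ⇒ (1 − 3/8z)y_{n+1} = (1 + 5/8z)y_n
  R(z) = (1 + 5/8z)/(1 − 3/8z).

Solve |R(x)|<1 on ℝ⁻.
x=-0.52: |R|=0.5649
R=−1: 1+5/8x = −1+3/8x ⇒ -1/4x=2 ⇒ x=2/(-1/4)=-8.0000
Confirm numerically:
  x=-7.707: |R|=0.98117 <1
  x=-7.212: |R|=0.94682 <1
  x=-5.986: |R|=0.84483 <1
  x=-8.124: |R|=1.00766 >1
  x=-8.023: |R|=1.00143 >1
So |R|<1 on (-8.0000, 0).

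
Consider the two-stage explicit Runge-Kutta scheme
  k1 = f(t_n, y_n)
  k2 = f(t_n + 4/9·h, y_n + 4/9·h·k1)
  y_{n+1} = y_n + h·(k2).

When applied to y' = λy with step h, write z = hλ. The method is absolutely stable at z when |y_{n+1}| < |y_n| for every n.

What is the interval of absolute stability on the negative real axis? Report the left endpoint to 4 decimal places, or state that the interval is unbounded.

z∈(-2.2500,0).

With y'=λy (z=hλ):
  k1=λy_n ⇒ h·k1=z·y_n;  k2=λ(1+4/9z)y_n ⇒ h·k2=z(1+4/9z)y_n
  y_{n+1}/y_n = 1 + z(1+4/9z) = 1 + z + 4/9z²
  so R(z) = 1 + z + 4/9z².

Solve |R(x)|<1 on ℝ⁻.
x=-1.76: |R|=0.6167
R=1: x+4/9x²=0 ⇒ x=−9/4=-2.2500; min R=1−1/(4·4/9)=0.4375>−1
Confirm numerically:
  x=-2.060: |R|=0.82604 <1
  x=-1.980: |R|=0.76240 <1
  x=-1.829: |R|=0.65777 <1
  x=-1.666: |R|=0.56758 <1
  x=-2.734: |R|=1.58811 >1
  x=-2.714: |R|=1.55969 >1
  x=-2.278: |R|=1.02835 >1
Interval (-2.2500, 0).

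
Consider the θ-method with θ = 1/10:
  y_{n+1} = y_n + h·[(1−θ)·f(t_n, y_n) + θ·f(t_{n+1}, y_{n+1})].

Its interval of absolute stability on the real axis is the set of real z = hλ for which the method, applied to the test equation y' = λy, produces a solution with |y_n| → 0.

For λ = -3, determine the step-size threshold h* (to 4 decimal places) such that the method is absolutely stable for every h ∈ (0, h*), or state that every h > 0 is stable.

On y'=λy, z=hλ:
  y_{n+1} = y_n + z·[9/10·y_n + 1/10·y_{n+1}] ⇒ (1 − 1/10z)y_{n+1} = (1 + 9/10z)y_n
  R(z) = (1 + 9/10z)/(1 − 1/10z).

Solve |R(x)|<1 on ℝ⁻.
x=-0.95: |R|=0.1324
R=−1: 1+9/10x = −1+1/10x ⇒ -4/5x=2 ⇒ x=2/(-4/5)=-2.5000
Confirm numerically:
  x=-1.800: |R|=0.52542 <1
  x=-1.403: |R|=0.23038 <1
  x=-1.372: |R|=0.20647 <1
  x=-1.285: |R|=0.13868 <1
  x=-3.086: |R|=1.35825 >1
  x=-3.027: |R|=1.32364 >1
  x=-2.775: |R|=1.17221 >1
So |R|<1 on (-2.5000, 0).

(-2.5000,0); λ=-3 ⇒ h* = (5/2)/3 = 0.8333.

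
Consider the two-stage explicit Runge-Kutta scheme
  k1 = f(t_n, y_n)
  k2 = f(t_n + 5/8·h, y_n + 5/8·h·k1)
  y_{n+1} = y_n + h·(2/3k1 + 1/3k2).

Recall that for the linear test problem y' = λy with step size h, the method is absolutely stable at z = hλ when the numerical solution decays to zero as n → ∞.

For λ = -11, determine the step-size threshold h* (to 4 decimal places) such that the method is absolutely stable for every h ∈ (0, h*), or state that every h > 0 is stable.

(-4.8000,0); λ=-11 ⇒ h* = (24/5)/11 = 0.4364.

Set f=λy, z=hλ:
  k1=λy_n ⇒ h·k1=z·y_n;  k2=λ(1+5/8z)y_n ⇒ h·k2=z(1+5/8z)y_n
  y_{n+1}/y_n = 1 + 2/3z + 1/3z(1+5/8z) = 1 + z + 5/24z²
  Hence R(z) = 1 + z + 5/24z².

Boundary: |R(x)|=1, x<0.
x=-1.25: |R|=0.0755
R=1: x+5/24x²=0 ⇒ x=−24/5=-4.8000; min R=1−1/(4·5/24)=-0.2000>−1
Confirm numerically:
  x=-3.847: |R|=0.23621 <1
  x=-3.721: |R|=0.16355 <1
  x=-2.957: |R|=0.13536 <1
  x=-2.693: |R|=0.18211 <1
  x=-4.936: |R|=1.13985 >1
  x=-4.929: |R|=1.13247 >1
So |R|<1 on (-4.8000, 0).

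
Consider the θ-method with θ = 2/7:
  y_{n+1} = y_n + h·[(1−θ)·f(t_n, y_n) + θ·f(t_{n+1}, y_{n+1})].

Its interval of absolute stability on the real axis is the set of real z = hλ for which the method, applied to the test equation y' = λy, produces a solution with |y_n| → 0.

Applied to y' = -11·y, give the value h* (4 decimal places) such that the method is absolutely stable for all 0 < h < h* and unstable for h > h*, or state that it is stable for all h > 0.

Set f=λy, z=hλ:
  y_{n+1} = y_n + z·[5/7·y_n + 2/7·y_{n+1}] ⇒ (1 − 2/7z)y_{n+1} = (1 + 5/7z)y_n
  so R(z) = (1 + 5/7z)/(1 − 2/7z).

Solve |R(x)|<1 on ℝ⁻.
x=-0.97: |R|=0.2405
R=−1: 1+5/7x = −1+2/7x ⇒ -3/7x=2 ⇒ x=2/(-3/7)=-4.6667
Confirm numerically:
  x=-2.968: |R|=0.60606 <1
  x=-2.575: |R|=0.48354 <1
  x=-2.280: |R|=0.38062 <1
  x=-5.185: |R|=1.08952 >1
  x=-5.149: |R|=1.08365 >1
  x=-5.101: |R|=1.07575 >1
Interval (-4.6667, 0).

(-4.6667,0); λ=-11 ⇒ h* = (14/3)/11 = 0.4242.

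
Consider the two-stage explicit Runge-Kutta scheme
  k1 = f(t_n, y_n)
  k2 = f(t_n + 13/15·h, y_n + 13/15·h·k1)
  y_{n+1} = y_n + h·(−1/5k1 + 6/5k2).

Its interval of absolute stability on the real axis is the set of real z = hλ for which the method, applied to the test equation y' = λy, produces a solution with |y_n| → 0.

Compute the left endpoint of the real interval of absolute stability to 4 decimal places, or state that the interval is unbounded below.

With y'=λy (z=hλ):
  k1=λy_n ⇒ h·k1=z·y_n;  k2=λ(1+13/15z)y_n ⇒ h·k2=z(1+13/15z)y_n
  y_{n+1}/y_n = 1 − 1/5z + 6/5z(1+13/15z) = 1 + z + 26/25z²
  Hence R(z) = 1 + z + 26/25z².

Boundary: |R(x)|=1, x<0.
x=-1.65: |R|=2.1814
R=1: x+26/25x²=0 ⇒ x=−25/26=-0.9615; min R=1−1/(4·26/25)=0.7596>−1
Confirm numerically:
  x=-0.870: |R|=0.91718 <1
  x=-0.424: |R|=0.76297 <1
  x=-0.410: |R|=0.76482 <1
  x=-0.403: |R|=0.76591 <1
  x=-1.374: |R|=1.58939 >1
  x=-1.205: |R|=1.30511 >1
  x=-1.146: |R|=1.21985 >1
Interval (-0.9615, 0).

left endpoint -0.9615.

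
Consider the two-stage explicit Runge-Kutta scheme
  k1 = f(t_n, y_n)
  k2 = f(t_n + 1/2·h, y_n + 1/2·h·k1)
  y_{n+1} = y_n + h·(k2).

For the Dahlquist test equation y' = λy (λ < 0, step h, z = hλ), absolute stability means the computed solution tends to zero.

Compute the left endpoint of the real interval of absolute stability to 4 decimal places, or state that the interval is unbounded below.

left endpoint -2.0000.

With y'=λy (z=hλ):
  k1=λy_n ⇒ h·k1=z·y_n;  k2=λ(1+1/2z)y_n ⇒ h·k2=z(1+1/2z)y_n
  y_{n+1}/y_n = 1 + z(1+1/2z) = 1 + z + 1/2z²
  ⇒ R(z) = 1 + z + 1/2z².

Need |R(x)|<1, x<0.
x=-0.5: |R|=0.6250
R=1: x+1/2x²=0 ⇒ x=−2=-2.0000; min R=1−1/(4·1/2)=0.5000>−1
Confirm numerically:
  x=-1.503: |R|=0.62650 <1
  x=-1.401: |R|=0.58040 <1
  x=-1.053: |R|=0.50140 <1
  x=-0.840: |R|=0.51280 <1
  x=-2.540: |R|=1.68580 >1
  x=-2.524: |R|=1.66129 >1
  x=-2.262: |R|=1.29632 >1
Stable set (-2.0000, 0).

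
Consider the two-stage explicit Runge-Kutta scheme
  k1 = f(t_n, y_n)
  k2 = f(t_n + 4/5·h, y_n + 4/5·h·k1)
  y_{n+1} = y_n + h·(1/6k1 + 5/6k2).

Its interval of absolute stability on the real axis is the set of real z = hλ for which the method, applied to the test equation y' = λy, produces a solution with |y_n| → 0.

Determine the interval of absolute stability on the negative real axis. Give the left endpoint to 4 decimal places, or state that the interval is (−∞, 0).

Set f=λy, z=hλ:
  k1=λy_n ⇒ h·k1=z·y_n;  k2=λ(1+4/5z)y_n ⇒ h·k2=z(1+4/5z)y_n
  y_{n+1}/y_n = 1 + 1/6z + 5/6z(1+4/5z) = 1 + z + 2/3z²
  so R(z) = 1 + z + 2/3z².

Solve |R(x)|<1 on ℝ⁻.
x=-1.57: |R|=1.0733
R=1: x+2/3x²=0 ⇒ x=−3/2=-1.5000; min R=1−1/(4·2/3)=0.6250>−1
Confirm numerically:
  x=-1.460: |R|=0.96107 <1
  x=-0.854: |R|=0.63221 <1
  x=-0.768: |R|=0.62522 <1
  x=-0.694: |R|=0.62709 <1
  x=-1.737: |R|=1.27445 >1
  x=-1.534: |R|=1.03477 >1
Stable set (-1.5000, 0).

z∈(-1.5000,0).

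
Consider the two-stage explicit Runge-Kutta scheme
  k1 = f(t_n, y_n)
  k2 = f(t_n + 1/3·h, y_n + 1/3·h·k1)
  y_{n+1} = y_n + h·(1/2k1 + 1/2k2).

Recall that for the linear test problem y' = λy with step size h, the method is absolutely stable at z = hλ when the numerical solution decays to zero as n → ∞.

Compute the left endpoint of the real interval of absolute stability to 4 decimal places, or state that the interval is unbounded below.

left endpoint -6.0000.

Test eqn y'=λy, z=hλ:
  k1=λy_n ⇒ h·k1=z·y_n;  k2=λ(1+1/3z)y_n ⇒ h·k2=z(1+1/3z)y_n
  y_{n+1}/y_n = 1 + 1/2z + 1/2z(1+1/3z) = 1 + z + 1/6z²
  R(z) = 1 + z + 1/6z².

Need |R(x)|<1, x<0.
x=-0.32: |R|=0.6971
R=1: x+1/6x²=0 ⇒ x=−6=-6.0000; min R=1−1/(4·1/6)=-0.5000>−1
Confirm numerically:
  x=-5.914: |R|=0.91523 <1
  x=-5.788: |R|=0.79549 <1
  x=-4.950: |R|=0.13375 <1
  x=-4.118: |R|=0.29168 <1
  x=-6.587: |R|=1.64443 >1
  x=-6.383: |R|=1.40745 >1
So |R|<1 on (-6.0000, 0).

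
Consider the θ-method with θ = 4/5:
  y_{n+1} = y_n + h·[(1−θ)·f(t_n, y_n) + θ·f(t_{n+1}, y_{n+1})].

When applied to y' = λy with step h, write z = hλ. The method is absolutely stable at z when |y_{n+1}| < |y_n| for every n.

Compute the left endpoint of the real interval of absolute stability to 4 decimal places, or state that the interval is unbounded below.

(−∞, 0) — no finite endpoint.

With y'=λy (z=hλ):
  y_{n+1} = y_n + z·[1/5·y_n + 4/5·y_{n+1}] ⇒ (1 − 4/5z)y_{n+1} = (1 + 1/5z)y_n
  ⇒ R(z) = (1 + 1/5z)/(1 − 4/5z).

Solve |R(x)|<1 on ℝ⁻.
x=-1.45: |R|=0.3287
x=-2: |R|=0.2308
x=-10: |R|=0.1111
x=-100: |R|=0.2346
θ=4/5≥1/2 ⇒ |1+1/5x|<|1−4/5x| ∀x<0 ⇒ interval (−∞,0).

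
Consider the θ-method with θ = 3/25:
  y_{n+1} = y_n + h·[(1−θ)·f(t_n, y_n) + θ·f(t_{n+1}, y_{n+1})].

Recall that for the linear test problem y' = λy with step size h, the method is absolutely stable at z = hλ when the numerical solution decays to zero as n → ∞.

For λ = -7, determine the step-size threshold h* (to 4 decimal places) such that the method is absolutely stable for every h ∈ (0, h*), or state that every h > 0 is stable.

(-2.6316,0); λ=-7 ⇒ h* = (50/19)/7 = 0.3759.

Set f=λy, z=hλ:
  y_{n+1} = y_n + z·[22/25·y_n + 3/25·y_{n+1}] ⇒ (1 − 3/25z)y_{n+1} = (1 + 22/25z)y_n
  Hence R(z) = (1 + 22/25z)/(1 − 3/25z).

Boundary: |R(x)|=1, x<0.
x=-0.96: |R|=0.1392
R=−1: 1+22/25x = −1+3/25x ⇒ -19/25x=2 ⇒ x=2/(-19/25)=-2.6316
Confirm numerically:
  x=-1.584: |R|=0.33100 <1
  x=-1.460: |R|=0.24234 <1
  x=-1.403: |R|=0.20083 <1
  x=-2.989: |R|=1.19993 >1
  x=-2.887: |R|=1.14417 >1
Interval (-2.6316, 0).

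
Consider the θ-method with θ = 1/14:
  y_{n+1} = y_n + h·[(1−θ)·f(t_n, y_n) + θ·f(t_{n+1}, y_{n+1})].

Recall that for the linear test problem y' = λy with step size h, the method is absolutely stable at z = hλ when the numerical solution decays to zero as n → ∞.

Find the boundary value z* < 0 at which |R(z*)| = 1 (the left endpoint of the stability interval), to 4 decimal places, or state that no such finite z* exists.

left endpoint -2.3333.

On y'=λy, z=hλ:
  y_{n+1} = y_n + z·[13/14·y_n + 1/14·y_{n+1}] ⇒ (1 − 1/14z)y_{n+1} = (1 + 13/14z)y_n
  Hence R(z) = (1 + 13/14z)/(1 − 1/14z).

Find x<0 with |R(x)|<1.
x=-1.5: |R|=0.3548
R=−1: 1+13/14x = −1+1/14x ⇒ -6/7x=2 ⇒ x=2/(-6/7)=-2.3333
Confirm numerically:
  x=-1.392: |R|=0.26611 <1
  x=-1.331: |R|=0.21545 <1
  x=-0.958: |R|=0.10336 <1
  x=-2.788: |R|=1.32499 >1
  x=-2.606: |R|=1.19704 >1
  x=-2.554: |R|=1.15996 >1
Stable set (-2.3333, 0).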